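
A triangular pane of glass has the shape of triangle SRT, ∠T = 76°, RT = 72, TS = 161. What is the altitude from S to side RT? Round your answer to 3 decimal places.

h_S ≈ 156.218

By the law of cosines, SR² = RT² + TS² − 2·RT·TS·cos T = 25496, so SR ≈ 159.68.
Area = ½·RT·TS·sin T ≈ 5623.8.
The altitude from S has length 2·area/RT ≈ 156.22.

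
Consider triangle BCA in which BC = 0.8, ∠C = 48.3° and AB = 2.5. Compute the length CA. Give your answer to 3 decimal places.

2.960

Law of sines: sin A = BC·sin C/AB ≈ 0.23892.
Since AB ≥ BC, only the acute value applies: ∠A ≈ 13.82°.
Then ∠B = 180° − ∠C − ∠A ≈ 117.88°.
Law of sines gives CA = AB·sin B/sin C ≈ 2.9598.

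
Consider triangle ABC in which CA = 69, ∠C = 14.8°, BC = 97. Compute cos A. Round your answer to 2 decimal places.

By the law of cosines, AB² = BC² + CA² − 2·BC·CA·cos C = 1228.1, so AB ≈ 35.044.
Law of cosines again: cos A = (CA² + AB² − BC²)/(2·CA·AB) ≈ -0.70716, so ∠A ≈ 135.00°.

cos A ≈ -0.71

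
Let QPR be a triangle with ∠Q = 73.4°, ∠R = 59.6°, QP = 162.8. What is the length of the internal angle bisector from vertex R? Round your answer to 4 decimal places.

t_R ≈ 135.8803

The third angle is ∠P = 180° − ∠R − ∠Q = 47.00°.
Law of sines: PR = QP·sin Q/sin R ≈ 180.88.
Law of sines: RQ = QP·sin P/sin R ≈ 138.04.
The bisector from R has length 2·PR·RQ·cos(∠R/2)/(PR+RQ) ≈ 135.88.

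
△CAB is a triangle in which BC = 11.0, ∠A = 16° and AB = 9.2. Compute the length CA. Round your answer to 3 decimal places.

19.547

Law of sines: sin C = AB·sin A/BC ≈ 0.23053.
Since BC ≥ AB, only the acute value applies: ∠C ≈ 13.33°.
Then ∠B = 180° − ∠A − ∠C ≈ 150.67°.
Law of sines gives CA = BC·sin B/sin A ≈ 19.547.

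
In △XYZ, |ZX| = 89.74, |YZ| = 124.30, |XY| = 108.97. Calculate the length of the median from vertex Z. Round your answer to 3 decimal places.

m_Z ≈ 93.719

Median from Z: ½√(2·|YZ|² + 2·|ZX|² − |XY|²) ≈ 93.719.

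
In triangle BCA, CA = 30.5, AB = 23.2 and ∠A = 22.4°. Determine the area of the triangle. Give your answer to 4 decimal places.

134.8227

Area = ½·CA·AB·sin A ≈ 134.82.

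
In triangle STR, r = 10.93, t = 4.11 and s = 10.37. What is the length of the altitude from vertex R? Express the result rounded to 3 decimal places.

3.893

Semiperimeter p = (10.37 + 4.11 + 10.93)/2 = 12.705.
Heron's formula: area = √(12.705·2.335·8.595·1.775) ≈ 21.274.
The altitude from R has length 2·area/r ≈ 3.8928.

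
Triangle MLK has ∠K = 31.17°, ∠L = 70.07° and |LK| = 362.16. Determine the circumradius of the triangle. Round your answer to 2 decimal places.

R ≈ 184.62

The third angle is ∠M = 180° − ∠L − ∠K = 78.76°.
Law of sines: |KM| = |LK|·sin L/sin M ≈ 347.13.
Law of sines: |ML| = |LK|·sin K/sin M ≈ 191.11.
Circumradius = |LK|/(2 sin M) ≈ 184.62.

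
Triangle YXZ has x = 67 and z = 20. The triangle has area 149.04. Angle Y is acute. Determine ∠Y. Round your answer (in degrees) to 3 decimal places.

From area = ½·x·z·sin Y, we get sin Y = 2·area/(x·z) ≈ 0.22245.
Taking the acute solution, ∠Y ≈ 12.85°.

12.853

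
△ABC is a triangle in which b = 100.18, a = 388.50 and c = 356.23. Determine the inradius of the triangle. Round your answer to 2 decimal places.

Semiperimeter s = (388.5 + 100.18 + 356.23)/2 = 422.46.
Heron's formula: area = √(422.46·33.955·322.28·66.225) ≈ 17497.
Inradius = area/s = 17497/422.46 ≈ 41.418.

41.42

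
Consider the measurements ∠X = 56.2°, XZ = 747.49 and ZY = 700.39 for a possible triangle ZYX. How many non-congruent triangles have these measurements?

2

XZ·sin X = 747.49·sin(56.2°) ≈ 621.2.
Since XZ sin X < ZY < XZ (621.2 < 700.39 < 747.49), two triangles exist.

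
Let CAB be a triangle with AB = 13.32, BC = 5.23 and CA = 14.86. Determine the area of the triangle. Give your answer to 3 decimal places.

area ≈ 34.600

Semiperimeter s = (13.32 + 5.23 + 14.86)/2 = 16.705.
Heron's formula: area = √(16.705·3.385·11.475·1.845) ≈ 34.6.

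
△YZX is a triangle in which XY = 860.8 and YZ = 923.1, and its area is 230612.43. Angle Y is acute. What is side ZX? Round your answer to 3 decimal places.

546.808

From area = ½·XY·YZ·sin Y, we get sin Y = 2·area/(XY·YZ) ≈ 0.58045.
Taking the acute solution, ∠Y ≈ 35.48°.
Law of cosines then gives ZX ≈ 546.81.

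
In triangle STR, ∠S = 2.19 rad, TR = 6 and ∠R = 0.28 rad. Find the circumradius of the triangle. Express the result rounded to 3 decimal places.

3.684

The third angle is ∠T = π − ∠R − ∠S = 0.672 rad.
Law of sines: RS = TR·sin T/sin S ≈ 4.5846.
Law of sines: ST = TR·sin R/sin S ≈ 2.0362.
Circumradius = TR/(2 sin S) ≈ 3.684.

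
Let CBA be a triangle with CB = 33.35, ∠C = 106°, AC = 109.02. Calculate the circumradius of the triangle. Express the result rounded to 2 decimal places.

By the law of cosines, BA² = AC² + CB² − 2·AC·CB·cos C = 15002, so BA ≈ 122.48.
Area = ½·AC·CB·sin C ≈ 1747.5.
Circumradius = BA/(2 sin C) ≈ 63.709.

63.71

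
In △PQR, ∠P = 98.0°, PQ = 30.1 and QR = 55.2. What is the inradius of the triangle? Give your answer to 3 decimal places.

9.877

Law of sines: sin R = PQ·sin P/QR ≈ 0.53998.
Since QR ≥ PQ, only the acute value applies: ∠R ≈ 32.68°.
Then ∠Q = 180° − ∠P − ∠R ≈ 49.32°.
Law of sines gives RP = QR·sin Q/sin P ≈ 42.271.
Area = ½·QR·PQ·sin Q ≈ 629.99.
Semiperimeter s = (55.2+42.271+30.1)/2 = 63.786.
Inradius = area/s = 629.99/63.786 ≈ 9.8767.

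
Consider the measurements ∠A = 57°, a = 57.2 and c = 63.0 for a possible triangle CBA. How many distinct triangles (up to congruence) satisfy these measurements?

2

c·sin A = 63.0·sin(57°) ≈ 52.84.
Since c sin A < a < c (52.84 < 57.2 < 63.0), two triangles exist.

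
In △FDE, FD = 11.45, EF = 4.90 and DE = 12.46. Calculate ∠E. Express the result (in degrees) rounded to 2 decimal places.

By the law of cosines, cos E = (DE² + EF² − FD²) / (2·DE·EF) ≈ 0.39440, so ∠E ≈ 66.77°.

66.77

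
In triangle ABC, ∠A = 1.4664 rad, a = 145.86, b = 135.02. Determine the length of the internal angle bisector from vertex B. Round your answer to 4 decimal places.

Law of sines: sin B = b·sin A/a ≈ 0.92064.
Since a ≥ b, only the acute value applies: ∠B ≈ 1.1697 rad.
Then ∠C = π − ∠A − ∠B ≈ 0.5055 rad.
Law of sines gives c = a·sin C/sin A ≈ 71.015.
The bisector from B has length 2·c·a·cos(∠B/2)/(c+a) ≈ 79.646.

t_B ≈ 79.6456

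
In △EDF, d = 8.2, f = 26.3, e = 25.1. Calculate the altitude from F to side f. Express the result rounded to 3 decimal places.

Semiperimeter s = (25.1 + 8.2 + 26.3)/2 = 29.8.
Heron's formula: area = √(29.8·4.7·21.6·3.5) ≈ 102.9.
The altitude from F has length 2·area/f ≈ 7.8251.

7.825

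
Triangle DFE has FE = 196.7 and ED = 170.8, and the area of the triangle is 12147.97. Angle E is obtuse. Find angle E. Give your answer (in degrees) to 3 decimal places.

133.683

From area = ½·FE·ED·sin E, we get sin E = 2·area/(FE·ED) ≈ 0.72317.
Taking the obtuse solution, ∠E ≈ 133.68°.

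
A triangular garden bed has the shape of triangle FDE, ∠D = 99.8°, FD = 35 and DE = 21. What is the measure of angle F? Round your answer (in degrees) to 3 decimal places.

∠F ≈ 28.212°

By the law of cosines, EF² = FD² + DE² − 2·FD·DE·cos D = 1916.2, so EF ≈ 43.775.
Law of cosines again: cos F = (EF² + FD² − DE²)/(2·EF·FD) ≈ 0.88121, so ∠F ≈ 28.21°.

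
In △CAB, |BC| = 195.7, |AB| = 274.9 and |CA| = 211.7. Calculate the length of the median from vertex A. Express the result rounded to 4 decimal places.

m_A ≈ 224.9863

Median from A: ½√(2·|CA|² + 2·|AB|² − |BC|²) ≈ 224.99.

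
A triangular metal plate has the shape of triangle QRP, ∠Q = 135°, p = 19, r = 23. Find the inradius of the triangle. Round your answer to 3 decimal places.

3.823

By the law of cosines, q² = r² + p² − 2·r·p·cos Q = 1508, so q ≈ 38.833.
Area = ½·r·p·sin Q ≈ 154.5.
Semiperimeter s = (38.833+23+19)/2 = 40.417.
Inradius = area/s = 154.5/40.417 ≈ 3.8228.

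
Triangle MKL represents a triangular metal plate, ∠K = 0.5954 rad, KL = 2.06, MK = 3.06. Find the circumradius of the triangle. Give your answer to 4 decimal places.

R ≈ 1.5872

By the law of cosines, LM² = MK² + KL² − 2·MK·KL·cos K = 3.1694, so LM ≈ 1.7803.
Area = ½·MK·KL·sin K ≈ 1.7677.
Circumradius = LM/(2 sin K) ≈ 1.5872.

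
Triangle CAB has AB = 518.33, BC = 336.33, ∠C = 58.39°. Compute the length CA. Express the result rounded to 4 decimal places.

608.2816

Law of sines: sin A = BC·sin C/AB ≈ 0.55260.
Since AB ≥ BC, only the acute value applies: ∠A ≈ 33.55°.
Then ∠B = 180° − ∠C − ∠A ≈ 88.06°.
Law of sines gives CA = AB·sin B/sin C ≈ 608.28.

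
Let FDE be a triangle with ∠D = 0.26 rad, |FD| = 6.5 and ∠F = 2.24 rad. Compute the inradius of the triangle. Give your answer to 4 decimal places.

The third angle is ∠E = π − ∠F − ∠D = 0.642 rad.
Law of sines: |DE| = |FD|·sin F/sin E ≈ 8.5184.
Law of sines: |EF| = |FD|·sin D/sin E ≈ 2.7921.
Area = ½·|FD|·|DE|·sin D ≈ 7.1173.
Semiperimeter s = (8.5184+2.7921+6.5)/2 = 8.9053.
Inradius = area/s = 7.1173/8.9053 ≈ 0.79922.

r ≈ 0.7992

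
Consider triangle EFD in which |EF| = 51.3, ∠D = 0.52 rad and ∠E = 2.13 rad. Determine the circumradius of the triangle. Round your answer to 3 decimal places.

The third angle is ∠F = π − ∠D − ∠E = 0.492 rad.
Law of sines: |FD| = |EF|·sin E/sin D ≈ 87.518.
Law of sines: |DE| = |EF|·sin F/sin D ≈ 48.734.
Circumradius = |EF|/(2 sin D) ≈ 51.622.

51.622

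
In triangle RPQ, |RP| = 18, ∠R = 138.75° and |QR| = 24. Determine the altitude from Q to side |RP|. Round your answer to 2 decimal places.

15.82

By the law of cosines, |PQ|² = |QR|² + |RP|² − 2·|QR|·|RP|·cos R = 1549.6, so |PQ| ≈ 39.365.
Area = ½·|QR|·|RP|·sin R ≈ 142.42.
The altitude from Q has length 2·area/|RP| ≈ 15.824.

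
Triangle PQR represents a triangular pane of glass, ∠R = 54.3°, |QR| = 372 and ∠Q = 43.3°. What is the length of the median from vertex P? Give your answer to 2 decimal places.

The third angle is ∠P = 180° − ∠Q − ∠R = 82.40°.
Law of sines: |RP| = |QR|·sin Q/sin P ≈ 257.39.
Law of sines: |PQ| = |QR|·sin R/sin P ≈ 304.77.
Median from P: ½√(2·|RP|² + 2·|PQ|² − |QR|²) ≈ 212.06.

212.06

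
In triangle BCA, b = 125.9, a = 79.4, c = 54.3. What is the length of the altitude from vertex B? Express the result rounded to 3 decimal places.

Semiperimeter s = (125.9 + 54.3 + 79.4)/2 = 129.8.
Heron's formula: area = √(129.8·3.9·75.5·50.4) ≈ 1387.9.
The altitude from B has length 2·area/b ≈ 22.048.

h_B ≈ 22.048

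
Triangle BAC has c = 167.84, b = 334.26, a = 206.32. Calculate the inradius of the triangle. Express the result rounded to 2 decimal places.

Semiperimeter s = (334.26 + 206.32 + 167.84)/2 = 354.21.
Heron's formula: area = √(354.21·19.95·147.89·186.37) ≈ 13956.
Inradius = area/s = 13956/354.21 ≈ 39.4.

39.40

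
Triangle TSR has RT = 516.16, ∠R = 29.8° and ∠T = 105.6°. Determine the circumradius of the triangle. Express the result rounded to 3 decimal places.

367.555

The third angle is ∠S = 180° − ∠R − ∠T = 44.60°.
Law of sines: SR = RT·sin T/sin S ≈ 708.03.
Law of sines: TS = RT·sin R/sin S ≈ 365.33.
Circumradius = RT/(2 sin S) ≈ 367.56.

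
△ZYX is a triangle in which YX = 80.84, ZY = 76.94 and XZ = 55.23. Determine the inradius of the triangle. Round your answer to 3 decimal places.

19.113

Semiperimeter s = (80.84 + 55.23 + 76.94)/2 = 106.5.
Heron's formula: area = √(106.5·25.665·51.275·29.565) ≈ 2035.6.
Inradius = area/s = 2035.6/106.5 ≈ 19.113.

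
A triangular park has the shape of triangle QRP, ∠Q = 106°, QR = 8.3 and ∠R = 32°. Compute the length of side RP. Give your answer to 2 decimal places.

The third angle is ∠P = 180° − ∠Q − ∠R = 42.00°.
Law of sines: RP = QR·sin Q/sin P ≈ 11.924.

11.92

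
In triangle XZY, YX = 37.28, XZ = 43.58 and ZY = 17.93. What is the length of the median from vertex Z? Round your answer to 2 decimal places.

Median from Z: ½√(2·XZ² + 2·ZY² − YX²) ≈ 27.621.

27.62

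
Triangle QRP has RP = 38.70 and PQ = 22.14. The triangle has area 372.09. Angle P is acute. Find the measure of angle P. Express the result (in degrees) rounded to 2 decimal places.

From area = ½·RP·PQ·sin P, we get sin P = 2·area/(RP·PQ) ≈ 0.86854.
Taking the acute solution, ∠P ≈ 60.29°.

60.29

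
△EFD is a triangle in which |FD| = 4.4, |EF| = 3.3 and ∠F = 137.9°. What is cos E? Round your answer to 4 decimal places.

0.9121

By the law of cosines, |DE|² = |EF|² + |FD|² − 2·|EF|·|FD|·cos F = 51.797, so |DE| ≈ 7.197.
Law of cosines again: cos E = (|DE|² + |EF|² − |FD|²)/(2·|DE|·|EF|) ≈ 0.91214, so ∠E ≈ 24.20°.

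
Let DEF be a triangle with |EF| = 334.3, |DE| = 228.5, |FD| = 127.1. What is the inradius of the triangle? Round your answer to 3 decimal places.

Semiperimeter s = (334.3 + 127.1 + 228.5)/2 = 344.95.
Heron's formula: area = √(344.95·10.65·217.85·116.45) ≈ 9653.9.
Inradius = area/s = 9653.9/344.95 ≈ 27.986.

r ≈ 27.986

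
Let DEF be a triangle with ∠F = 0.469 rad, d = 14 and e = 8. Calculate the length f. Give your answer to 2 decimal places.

7.76

By the law of cosines, f² = d² + e² − 2·d·e·cos F = 60.187, so f ≈ 7.7581.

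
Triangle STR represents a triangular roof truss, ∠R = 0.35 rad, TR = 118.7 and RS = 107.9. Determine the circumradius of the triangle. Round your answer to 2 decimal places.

By the law of cosines, ST² = TR² + RS² − 2·TR·RS·cos R = 1669.6, so ST ≈ 40.861.
Area = ½·TR·RS·sin R ≈ 2195.9.
Circumradius = ST/(2 sin R) ≈ 59.582.

59.58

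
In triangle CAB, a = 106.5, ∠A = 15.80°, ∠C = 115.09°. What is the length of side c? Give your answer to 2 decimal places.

354.23

The third angle is ∠B = 180° − ∠C − ∠A = 49.11°.
Law of sines: c = a·sin C/sin A ≈ 354.23.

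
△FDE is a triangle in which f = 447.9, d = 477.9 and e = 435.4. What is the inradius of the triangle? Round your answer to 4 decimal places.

Semiperimeter s = (447.9 + 477.9 + 435.4)/2 = 680.6.
Heron's formula: area = √(680.6·232.7·202.7·245.2) ≈ 88722.
Inradius = area/s = 88722/680.6 ≈ 130.36.

r ≈ 130.3585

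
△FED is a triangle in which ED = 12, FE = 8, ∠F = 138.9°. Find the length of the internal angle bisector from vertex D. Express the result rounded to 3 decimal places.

Law of sines: sin D = FE·sin F/ED ≈ 0.43825.
Since ED ≥ FE, only the acute value applies: ∠D ≈ 25.99°.
Then ∠E = 180° − ∠F − ∠D ≈ 15.11°.
Law of sines gives DF = ED·sin E/sin F ≈ 4.7577.
The bisector from D has length 2·ED·DF·cos(∠D/2)/(ED+DF) ≈ 6.6394.

t_D ≈ 6.639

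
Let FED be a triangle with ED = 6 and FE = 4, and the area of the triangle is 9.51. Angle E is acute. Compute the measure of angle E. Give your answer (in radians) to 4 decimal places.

∠E ≈ 0.9149 rad

From area = ½·FE·ED·sin E, we get sin E = 2·area/(FE·ED) ≈ 0.79250.
Taking the acute solution, ∠E ≈ 0.915 rad.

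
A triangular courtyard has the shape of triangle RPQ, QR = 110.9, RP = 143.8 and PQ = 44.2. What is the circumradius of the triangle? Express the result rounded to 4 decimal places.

By the law of cosines, cos R = (QR² + RP² − PQ²) / (2·QR·RP) ≈ 0.97268, so ∠R ≈ 13.42°.
Circumradius = PQ/(2 sin R) ≈ 95.204.

95.2045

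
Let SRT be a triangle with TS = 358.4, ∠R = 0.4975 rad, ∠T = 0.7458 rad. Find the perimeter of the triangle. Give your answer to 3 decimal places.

1579.084

The third angle is ∠S = π − ∠R − ∠T = 1.8983 rad.
Law of sines: RT = TS·sin S/sin R ≈ 711.09.
Law of sines: SR = TS·sin T/sin R ≈ 509.6.
Semiperimeter s = (711.09+358.4+509.6)/2 = 789.54.
Perimeter = 711.09 + 358.4 + 509.6 = 1579.1.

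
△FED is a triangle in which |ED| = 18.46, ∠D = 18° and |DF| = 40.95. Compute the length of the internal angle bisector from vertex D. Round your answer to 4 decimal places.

25.1348

By the law of cosines, |FE|² = |ED|² + |DF|² − 2·|ED|·|DF|·cos D = 579.8, so |FE| ≈ 24.079.
The bisector from D has length 2·|ED|·|DF|·cos(∠D/2)/(|ED|+|DF|) ≈ 25.135.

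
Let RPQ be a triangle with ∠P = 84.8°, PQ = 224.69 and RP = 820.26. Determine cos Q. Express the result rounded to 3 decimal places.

By the law of cosines, QR² = RP² + PQ² − 2·RP·PQ·cos P = 6.899e+05, so QR ≈ 830.6.
Law of cosines again: cos Q = (PQ² + QR² − RP²)/(2·PQ·QR) ≈ 0.18101, so ∠Q ≈ 79.57°.

0.181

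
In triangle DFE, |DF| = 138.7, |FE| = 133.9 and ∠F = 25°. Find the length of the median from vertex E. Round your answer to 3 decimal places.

76.855

By the law of cosines, |ED|² = |DF|² + |FE|² − 2·|DF|·|FE|·cos F = 3503.1, so |ED| ≈ 59.187.
Median from E: ½√(2·|FE|² + 2·|ED|² − |DF|²) ≈ 76.855.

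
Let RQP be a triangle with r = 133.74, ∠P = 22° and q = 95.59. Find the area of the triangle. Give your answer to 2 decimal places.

Area = ½·r·q·sin P ≈ 2394.5.

2394.52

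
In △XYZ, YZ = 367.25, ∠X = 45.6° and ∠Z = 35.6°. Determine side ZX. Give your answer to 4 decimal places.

The third angle is ∠Y = 180° − ∠Z − ∠X = 98.80°.
Law of sines: ZX = YZ·sin Y/sin X ≈ 507.96.

507.9647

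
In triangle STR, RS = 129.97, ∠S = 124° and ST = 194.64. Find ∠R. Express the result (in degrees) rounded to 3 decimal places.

By the law of cosines, TR² = RS² + ST² − 2·RS·ST·cos S = 83069, so TR ≈ 288.22.
Law of cosines again: cos R = (TR² + RS² − ST²)/(2·TR·RS) ≈ 0.82858, so ∠R ≈ 34.05°.

34.047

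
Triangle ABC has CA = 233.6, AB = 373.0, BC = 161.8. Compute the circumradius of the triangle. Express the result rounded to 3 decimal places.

R ≈ 293.584

By the law of cosines, cos A = (CA² + AB² − BC²) / (2·CA·AB) ≈ 0.96128, so ∠A ≈ 0.279 rad.
Circumradius = BC/(2 sin A) ≈ 293.58.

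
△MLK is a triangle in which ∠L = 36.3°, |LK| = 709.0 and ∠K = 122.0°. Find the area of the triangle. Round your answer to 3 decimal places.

341279.309

The third angle is ∠M = 180° − ∠L − ∠K = 21.70°.
Law of sines: |KM| = |LK|·sin L/sin M ≈ 1135.2.
Law of sines: |ML| = |LK|·sin K/sin M ≈ 1626.2.
Area = ½·|LK|·|KM|·sin K ≈ 3.4128e+05.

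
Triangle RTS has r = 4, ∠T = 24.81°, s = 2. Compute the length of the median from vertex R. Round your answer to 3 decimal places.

0.859

By the law of cosines, t² = s² + r² − 2·s·r·cos T = 5.4767, so t ≈ 2.3402.
Median from R: ½√(2·t² + 2·s² − r²) ≈ 0.85928.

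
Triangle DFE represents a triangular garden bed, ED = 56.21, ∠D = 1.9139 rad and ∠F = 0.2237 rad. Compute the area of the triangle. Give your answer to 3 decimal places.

The third angle is ∠E = π − ∠D − ∠F = 1.0040 rad.
Law of sines: FE = ED·sin D/sin F ≈ 238.61.
Law of sines: DF = ED·sin E/sin F ≈ 213.76.
Area = ½·ED·FE·sin E ≈ 5657.5.

5657.526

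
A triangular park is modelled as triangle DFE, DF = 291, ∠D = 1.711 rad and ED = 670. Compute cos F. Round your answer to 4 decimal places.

By the law of cosines, FE² = ED² + DF² − 2·ED·DF·cos D = 5.8807e+05, so FE ≈ 766.86.
Law of cosines again: cos F = (DF² + FE² − ED²)/(2·DF·FE) ≈ 0.50156, so ∠F ≈ 1.045 rad.

cos F ≈ 0.5016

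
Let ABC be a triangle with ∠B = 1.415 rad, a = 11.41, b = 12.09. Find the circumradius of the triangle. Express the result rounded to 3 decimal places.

Law of sines: sin A = a·sin B/b ≈ 0.93232.
Since b ≥ a, only the acute value applies: ∠A ≈ 1.201 rad.
Then ∠C = π − ∠B − ∠A ≈ 0.526 rad.
Law of sines gives c = b·sin C/sin B ≈ 6.1425.
Circumradius = b/(2 sin B) ≈ 6.1191.

6.119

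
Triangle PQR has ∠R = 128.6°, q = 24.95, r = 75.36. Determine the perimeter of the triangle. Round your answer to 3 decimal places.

Law of sines: sin Q = q·sin R/r ≈ 0.25874.
Since r ≥ q, only the acute value applies: ∠Q ≈ 15.00°.
Then ∠P = 180° − ∠R − ∠Q ≈ 36.40°.
Law of sines gives p = r·sin P/sin R ≈ 57.228.
Semiperimeter s = (57.228+24.95+75.36)/2 = 78.769.
Perimeter = 57.228 + 24.95 + 75.36 = 157.54.

perimeter ≈ 157.538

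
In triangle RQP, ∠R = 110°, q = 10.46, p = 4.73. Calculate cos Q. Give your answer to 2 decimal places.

cos Q ≈ 0.65

By the law of cosines, r² = q² + p² − 2·q·p·cos R = 165.63, so r ≈ 12.87.
Law of cosines again: cos Q = (p² + r² − q²)/(2·p·r) ≈ 0.64551, so ∠Q ≈ 49.80°.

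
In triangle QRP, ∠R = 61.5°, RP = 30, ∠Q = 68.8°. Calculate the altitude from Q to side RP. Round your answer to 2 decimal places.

The third angle is ∠P = 180° − ∠Q − ∠R = 49.70°.
Law of sines: PQ = RP·sin R/sin Q ≈ 28.278.
Law of sines: QR = RP·sin P/sin Q ≈ 24.541.
Area = ½·RP·PQ·sin P ≈ 323.5.
The altitude from Q has length 2·area/RP ≈ 21.567.

h_Q ≈ 21.57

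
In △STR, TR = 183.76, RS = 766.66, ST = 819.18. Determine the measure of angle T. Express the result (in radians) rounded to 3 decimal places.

∠T ≈ 1.171 rad

By the law of cosines, cos T = (ST² + TR² − RS²) / (2·ST·TR) ≈ 0.38881, so ∠T ≈ 1.1715 rad.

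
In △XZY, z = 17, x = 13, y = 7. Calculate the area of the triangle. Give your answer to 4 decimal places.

area ≈ 41.8950

Semiperimeter s = (13 + 17 + 7)/2 = 18.5.
Heron's formula: area = √(18.5·5.5·1.5·11.5) ≈ 41.895.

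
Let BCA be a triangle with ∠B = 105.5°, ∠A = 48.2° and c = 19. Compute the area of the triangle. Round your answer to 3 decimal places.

The third angle is ∠C = 180° − ∠A − ∠B = 26.30°.
Law of sines: b = c·sin B/sin C ≈ 41.323.
Law of sines: a = c·sin A/sin C ≈ 31.968.
Area = ½·c·b·sin A ≈ 292.65.

area ≈ 292.650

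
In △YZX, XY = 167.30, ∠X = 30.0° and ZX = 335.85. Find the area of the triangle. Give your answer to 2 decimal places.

14046.93

Area = ½·ZX·XY·sin X ≈ 14047.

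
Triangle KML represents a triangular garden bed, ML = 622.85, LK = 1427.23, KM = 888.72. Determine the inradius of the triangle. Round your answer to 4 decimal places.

Semiperimeter s = (622.85 + 1427.2 + 888.72)/2 = 1469.4.
Heron's formula: area = √(1469.4·846.55·42.17·580.68) ≈ 1.7453e+05.
Inradius = area/s = 1.7453e+05/1469.4 ≈ 118.78.

r ≈ 118.7754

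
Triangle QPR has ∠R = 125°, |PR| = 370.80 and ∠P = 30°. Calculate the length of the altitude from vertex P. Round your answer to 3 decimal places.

The third angle is ∠Q = 180° − ∠P − ∠R = 25.00°.
Law of sines: |RQ| = |PR|·sin P/sin Q ≈ 438.69.
Law of sines: |QP| = |PR|·sin R/sin Q ≈ 718.71.
Area = ½·|PR|·|RQ|·sin R ≈ 66625.
The altitude from P has length 2·area/|RQ| ≈ 303.74.

303.742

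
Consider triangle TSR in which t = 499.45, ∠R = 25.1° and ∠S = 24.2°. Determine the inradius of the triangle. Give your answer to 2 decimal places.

54.54

The third angle is ∠T = 180° − ∠S − ∠R = 130.70°.
Law of sines: s = t·sin S/sin T ≈ 270.05.
Law of sines: r = t·sin R/sin T ≈ 279.46.
Area = ½·t·s·sin R ≈ 28608.
Semiperimeter p = (499.45+270.05+279.46)/2 = 524.48.
Inradius = area/p = 28608/524.48 ≈ 54.545.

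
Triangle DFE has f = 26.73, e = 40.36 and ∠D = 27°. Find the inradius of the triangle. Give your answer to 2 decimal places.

By the law of cosines, d² = f² + e² − 2·f·e·cos D = 420.95, so d ≈ 20.517.
Area = ½·f·e·sin D ≈ 244.89.
Semiperimeter s = (20.517+26.73+40.36)/2 = 43.803.
Inradius = area/s = 244.89/43.803 ≈ 5.5906.

5.59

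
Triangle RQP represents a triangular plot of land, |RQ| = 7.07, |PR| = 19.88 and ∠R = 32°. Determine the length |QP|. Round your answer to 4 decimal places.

14.3809

By the law of cosines, |QP|² = |PR|² + |RQ|² − 2·|PR|·|RQ|·cos R = 206.81, so |QP| ≈ 14.381.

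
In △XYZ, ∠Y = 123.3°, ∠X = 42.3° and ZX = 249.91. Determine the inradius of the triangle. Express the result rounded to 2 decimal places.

The third angle is ∠Z = 180° − ∠X − ∠Y = 14.40°.
Law of sines: YZ = ZX·sin X/sin Y ≈ 201.23.
Law of sines: XY = ZX·sin Z/sin Y ≈ 74.359.
Area = ½·ZX·YZ·sin Z ≈ 6253.3.
Semiperimeter s = (201.23+249.91+74.359)/2 = 262.75.
Inradius = area/s = 6253.3/262.75 ≈ 23.799.

r ≈ 23.80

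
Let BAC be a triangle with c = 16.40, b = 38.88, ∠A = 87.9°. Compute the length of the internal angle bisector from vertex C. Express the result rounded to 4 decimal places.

t_C ≈ 39.3929

By the law of cosines, a² = c² + b² − 2·c·b·cos A = 1733.9, so a ≈ 41.64.
Law of cosines again: cos C = (b² + a² − c²)/(2·b·a) ≈ 0.91929, so ∠C ≈ 23.18°.
The bisector from C has length 2·b·a·cos(∠C/2)/(b+a) ≈ 39.393.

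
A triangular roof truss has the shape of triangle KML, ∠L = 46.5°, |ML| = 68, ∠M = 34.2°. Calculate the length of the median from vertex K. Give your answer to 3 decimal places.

m_K ≈ 29.037

The third angle is ∠K = 180° − ∠M − ∠L = 99.30°.
Law of sines: |LK| = |ML|·sin M/sin K ≈ 38.731.
Law of sines: |KM| = |ML|·sin L/sin K ≈ 49.982.
Median from K: ½√(2·|LK|² + 2·|KM|² − |ML|²) ≈ 29.037.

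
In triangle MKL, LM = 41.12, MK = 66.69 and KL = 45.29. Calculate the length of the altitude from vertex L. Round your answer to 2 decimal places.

Semiperimeter s = (45.29 + 41.12 + 66.69)/2 = 76.55.
Heron's formula: area = √(76.55·31.26·35.43·9.86) ≈ 914.31.
The altitude from L has length 2·area/MK ≈ 27.42.

h_L ≈ 27.42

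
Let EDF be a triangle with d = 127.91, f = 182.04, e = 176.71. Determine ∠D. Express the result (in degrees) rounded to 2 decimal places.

41.74

By the law of cosines, cos D = (f² + e² − d²) / (2·f·e) ≈ 0.74614, so ∠D ≈ 41.74°.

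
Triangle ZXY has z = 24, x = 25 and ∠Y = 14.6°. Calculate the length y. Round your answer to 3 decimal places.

6.305

By the law of cosines, y² = z² + x² − 2·z·x·cos Y = 39.749, so y ≈ 6.3047.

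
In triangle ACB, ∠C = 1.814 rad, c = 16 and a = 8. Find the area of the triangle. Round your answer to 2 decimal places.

Law of sines: sin A = a·sin C/c ≈ 0.48529.
Since c ≥ a, only the acute value applies: ∠A ≈ 0.507 rad.
Then ∠B = π − ∠C − ∠A ≈ 0.821 rad.
Law of sines gives b = c·sin B/sin C ≈ 12.063.
Area = ½·c·a·sin B ≈ 46.833.

46.83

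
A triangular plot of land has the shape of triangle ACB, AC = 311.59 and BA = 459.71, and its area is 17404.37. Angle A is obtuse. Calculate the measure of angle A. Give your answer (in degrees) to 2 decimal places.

165.94

From area = ½·BA·AC·sin A, we get sin A = 2·area/(BA·AC) ≈ 0.24301.
Taking the obtuse solution, ∠A ≈ 165.94°.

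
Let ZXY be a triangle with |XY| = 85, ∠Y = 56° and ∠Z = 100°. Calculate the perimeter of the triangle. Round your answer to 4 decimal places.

perimeter ≈ 191.6612

The third angle is ∠X = 180° − ∠Y − ∠Z = 24.00°.
Law of sines: |YZ| = |XY|·sin X/sin Z ≈ 35.106.
Law of sines: |ZX| = |XY|·sin Y/sin Z ≈ 71.555.
Semiperimeter s = (85+35.106+71.555)/2 = 95.831.
Perimeter = 85 + 35.106 + 71.555 = 191.66.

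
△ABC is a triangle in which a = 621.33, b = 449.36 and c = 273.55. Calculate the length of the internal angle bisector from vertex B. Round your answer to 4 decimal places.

By the law of cosines, cos B = (c² + a² − b²) / (2·c·a) ≈ 0.76179, so ∠B ≈ 0.705 rad.
The bisector from B has length 2·c·a·cos(∠B/2)/(c+a) ≈ 356.52.

t_B ≈ 356.5223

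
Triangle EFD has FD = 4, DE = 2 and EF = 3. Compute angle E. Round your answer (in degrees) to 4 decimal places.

By the law of cosines, cos E = (DE² + EF² − FD²) / (2·DE·EF) ≈ -0.25000, so ∠E ≈ 104.48°.

104.4775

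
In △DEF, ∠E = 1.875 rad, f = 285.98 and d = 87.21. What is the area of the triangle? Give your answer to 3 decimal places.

11897.600

Area = ½·f·d·sin E ≈ 11898.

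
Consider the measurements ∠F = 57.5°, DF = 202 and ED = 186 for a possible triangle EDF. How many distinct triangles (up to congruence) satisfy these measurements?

2

DF·sin F = 202·sin(57.5°) ≈ 170.4.
Since DF sin F < ED < DF (170.4 < 186 < 202), two triangles exist.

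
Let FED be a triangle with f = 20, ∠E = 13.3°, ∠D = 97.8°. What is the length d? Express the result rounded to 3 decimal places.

21.239

The third angle is ∠F = 180° − ∠E − ∠D = 68.90°.
Law of sines: d = f·sin D/sin F ≈ 21.239.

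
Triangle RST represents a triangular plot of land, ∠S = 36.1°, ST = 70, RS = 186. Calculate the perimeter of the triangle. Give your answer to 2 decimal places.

By the law of cosines, TR² = RS² + ST² − 2·RS·ST·cos S = 18456, so TR ≈ 135.85.
Semiperimeter s = (70+135.85+186)/2 = 195.93.
Perimeter = 70 + 135.85 + 186 = 391.85.

perimeter ≈ 391.85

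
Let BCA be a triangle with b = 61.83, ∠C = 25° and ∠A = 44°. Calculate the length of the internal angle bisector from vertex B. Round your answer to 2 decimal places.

The third angle is ∠B = 180° − ∠C − ∠A = 111.00°.
Law of sines: c = b·sin C/sin B ≈ 27.99.
Law of sines: a = b·sin A/sin B ≈ 46.006.
The bisector from B has length 2·c·a·cos(∠B/2)/(c+a) ≈ 19.714.

t_B ≈ 19.71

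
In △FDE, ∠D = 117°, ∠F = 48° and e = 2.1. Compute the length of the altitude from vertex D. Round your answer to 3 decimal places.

The third angle is ∠E = 180° − ∠F − ∠D = 15.00°.
Law of sines: f = e·sin F/sin E ≈ 6.0297.
Law of sines: d = e·sin D/sin E ≈ 7.2294.
Area = ½·e·f·sin D ≈ 5.6411.
The altitude from D has length 2·area/d ≈ 1.5606.

h_D ≈ 1.561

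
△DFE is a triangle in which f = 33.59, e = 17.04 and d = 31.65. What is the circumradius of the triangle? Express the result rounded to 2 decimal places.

By the law of cosines, cos D = (f² + e² − d²) / (2·f·e) ≈ 0.36421, so ∠D ≈ 68.64°.
Circumradius = d/(2 sin D) ≈ 16.992.

R ≈ 16.99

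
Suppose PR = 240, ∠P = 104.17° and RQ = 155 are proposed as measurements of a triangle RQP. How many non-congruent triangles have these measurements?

0

PR·sin P = 240·sin(104.17°) ≈ 232.7.
Since ∠P is not acute, a triangle exists only if RQ > PR; here RQ ≤ PR, so there is no triangle.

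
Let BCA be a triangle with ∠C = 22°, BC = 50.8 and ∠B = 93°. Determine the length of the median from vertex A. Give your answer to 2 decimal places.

m_A ≈ 33.79

The third angle is ∠A = 180° − ∠B − ∠C = 65.00°.
Law of sines: CA = BC·sin B/sin A ≈ 55.975.
Law of sines: AB = BC·sin C/sin A ≈ 20.997.
Median from A: ½√(2·CA² + 2·AB² − BC²) ≈ 33.792.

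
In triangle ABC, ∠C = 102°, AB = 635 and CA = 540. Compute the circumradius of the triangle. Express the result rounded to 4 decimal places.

R ≈ 324.5931

Law of sines: sin B = CA·sin C/AB ≈ 0.83181.
Since AB ≥ CA, only the acute value applies: ∠B ≈ 56.29°.
Then ∠A = 180° − ∠C − ∠B ≈ 21.71°.
Law of sines gives BC = AB·sin A/sin C ≈ 240.19.
Circumradius = AB/(2 sin C) ≈ 324.59.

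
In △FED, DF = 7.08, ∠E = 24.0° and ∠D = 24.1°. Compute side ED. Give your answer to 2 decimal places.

12.96

The third angle is ∠F = 180° − ∠E − ∠D = 131.90°.
Law of sines: ED = DF·sin F/sin E ≈ 12.956.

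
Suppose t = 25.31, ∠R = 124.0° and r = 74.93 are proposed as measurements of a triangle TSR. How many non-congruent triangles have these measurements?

t·sin R = 25.31·sin(124.0°) ≈ 20.98.
Since ∠R is not acute, a triangle exists only if r > t; here r > t, so there is exactly one triangle.

1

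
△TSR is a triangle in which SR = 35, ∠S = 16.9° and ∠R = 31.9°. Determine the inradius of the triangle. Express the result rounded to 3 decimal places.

r ≈ 3.421

The third angle is ∠T = 180° − ∠S − ∠R = 131.20°.
Law of sines: RT = SR·sin S/sin T ≈ 13.523.
Law of sines: TS = SR·sin R/sin T ≈ 24.581.
Area = ½·SR·RT·sin R ≈ 125.05.
Semiperimeter s = (35+13.523+24.581)/2 = 36.552.
Inradius = area/s = 125.05/36.552 ≈ 3.4212.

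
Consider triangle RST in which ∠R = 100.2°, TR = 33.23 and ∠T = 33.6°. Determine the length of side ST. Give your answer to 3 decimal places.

The third angle is ∠S = 180° − ∠T − ∠R = 46.20°.
Law of sines: ST = TR·sin R/sin S ≈ 45.313.

45.313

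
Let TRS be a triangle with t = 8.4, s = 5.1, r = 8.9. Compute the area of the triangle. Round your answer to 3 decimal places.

Semiperimeter p = (8.4 + 8.9 + 5.1)/2 = 11.2.
Heron's formula: area = √(11.2·2.8·2.3·6.1) ≈ 20.976.

20.976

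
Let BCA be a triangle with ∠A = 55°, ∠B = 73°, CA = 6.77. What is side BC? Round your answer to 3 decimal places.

The third angle is ∠C = 180° − ∠A − ∠B = 52.00°.
Law of sines: BC = CA·sin A/sin B ≈ 5.7991.

5.799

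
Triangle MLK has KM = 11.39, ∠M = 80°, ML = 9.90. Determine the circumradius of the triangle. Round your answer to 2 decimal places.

R ≈ 6.97

By the law of cosines, LK² = KM² + ML² − 2·KM·ML·cos M = 188.58, so LK ≈ 13.732.
Area = ½·KM·ML·sin M ≈ 55.524.
Circumradius = LK/(2 sin M) ≈ 6.9722.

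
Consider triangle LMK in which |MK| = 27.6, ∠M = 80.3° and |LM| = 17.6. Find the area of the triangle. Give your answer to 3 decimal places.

area ≈ 239.408

Area = ½·|LM|·|MK|·sin M ≈ 239.41.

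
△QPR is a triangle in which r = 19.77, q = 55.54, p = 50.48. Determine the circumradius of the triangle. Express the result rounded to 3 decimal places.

27.844

By the law of cosines, cos Q = (p² + r² − q²) / (2·p·r) ≈ -0.07295, so ∠Q ≈ 94.18°.
Circumradius = q/(2 sin Q) ≈ 27.844.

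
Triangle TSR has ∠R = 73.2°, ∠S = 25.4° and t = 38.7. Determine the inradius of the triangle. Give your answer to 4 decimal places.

The third angle is ∠T = 180° − ∠S − ∠R = 81.40°.
Law of sines: s = t·sin S/sin T ≈ 16.789.
Law of sines: r = t·sin R/sin T ≈ 37.47.
Area = ½·t·s·sin R ≈ 310.99.
Semiperimeter p = (38.7+16.789+37.47)/2 = 46.479.
Inradius = area/p = 310.99/46.479 ≈ 6.691.

6.6910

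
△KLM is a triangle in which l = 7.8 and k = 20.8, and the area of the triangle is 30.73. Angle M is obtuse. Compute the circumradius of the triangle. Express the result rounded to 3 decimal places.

From area = ½·k·l·sin M, we get sin M = 2·area/(k·l) ≈ 0.37882.
Taking the obtuse solution, ∠M ≈ 2.7531 rad.
Law of cosines then gives m ≈ 28.174.
Circumradius = m/(2 sin M) ≈ 37.186.

37.186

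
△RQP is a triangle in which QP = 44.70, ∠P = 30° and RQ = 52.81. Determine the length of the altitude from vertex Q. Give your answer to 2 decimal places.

Law of sines: sin R = QP·sin P/RQ ≈ 0.42322.
Since RQ ≥ QP, only the acute value applies: ∠R ≈ 25.04°.
Then ∠Q = 180° − ∠P − ∠R ≈ 124.96°.
Law of sines gives PR = RQ·sin Q/sin P ≈ 86.559.
Area = ½·RQ·QP·sin Q ≈ 967.29.
The altitude from Q has length 2·area/PR ≈ 22.35.

22.35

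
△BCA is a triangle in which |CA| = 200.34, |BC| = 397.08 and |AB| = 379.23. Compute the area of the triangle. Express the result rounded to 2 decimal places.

area ≈ 37415.05

Semiperimeter s = (200.34 + 379.23 + 397.08)/2 = 488.33.
Heron's formula: area = √(488.33·287.99·109.1·91.245) ≈ 37415.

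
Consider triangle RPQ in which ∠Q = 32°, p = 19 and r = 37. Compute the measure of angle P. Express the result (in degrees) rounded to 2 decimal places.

By the law of cosines, q² = r² + p² − 2·r·p·cos Q = 537.64, so q ≈ 23.187.
Law of cosines again: cos P = (q² + r² − p²)/(2·q·r) ≈ 0.90080, so ∠P ≈ 25.74°.

25.74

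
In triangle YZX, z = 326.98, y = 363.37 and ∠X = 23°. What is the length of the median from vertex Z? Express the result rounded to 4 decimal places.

By the law of cosines, x² = y² + z² − 2·y·z·cos X = 20215, so x ≈ 142.18.
Median from Z: ½√(2·x² + 2·y² − z²) ≈ 222.25.

222.2548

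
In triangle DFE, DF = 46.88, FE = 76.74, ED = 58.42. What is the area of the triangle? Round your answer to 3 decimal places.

1367.595

Semiperimeter s = (76.74 + 58.42 + 46.88)/2 = 91.02.
Heron's formula: area = √(91.02·14.28·32.6·44.14) ≈ 1367.6.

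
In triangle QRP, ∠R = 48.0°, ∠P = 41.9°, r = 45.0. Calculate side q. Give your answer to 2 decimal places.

The third angle is ∠Q = 180° − ∠R − ∠P = 90.10°.
Law of sines: q = r·sin Q/sin R ≈ 60.553.

60.55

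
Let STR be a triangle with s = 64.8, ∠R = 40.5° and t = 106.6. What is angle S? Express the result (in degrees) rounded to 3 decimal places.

36.283

By the law of cosines, r² = s² + t² − 2·s·t·cos R = 5057.3, so r ≈ 71.115.
Law of cosines again: cos S = (t² + r² − s²)/(2·t·r) ≈ 0.80610, so ∠S ≈ 36.28°.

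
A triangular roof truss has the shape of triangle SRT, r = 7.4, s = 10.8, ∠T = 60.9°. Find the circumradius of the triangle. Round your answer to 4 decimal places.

5.5381

By the law of cosines, t² = s² + r² − 2·s·r·cos T = 93.664, so t ≈ 9.678.
Area = ½·s·r·sin T ≈ 34.916.
Circumradius = t/(2 sin T) ≈ 5.5381.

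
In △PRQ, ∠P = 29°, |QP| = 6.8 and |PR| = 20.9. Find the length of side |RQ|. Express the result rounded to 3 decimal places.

15.312

By the law of cosines, |RQ|² = |QP|² + |PR|² − 2·|QP|·|PR|·cos P = 234.45, so |RQ| ≈ 15.312.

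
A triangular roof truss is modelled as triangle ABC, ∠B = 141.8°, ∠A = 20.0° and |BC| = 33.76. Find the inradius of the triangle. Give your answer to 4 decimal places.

r ≈ 5.1233

The third angle is ∠C = 180° − ∠A − ∠B = 18.20°.
Law of sines: |CA| = |BC|·sin B/sin A ≈ 61.042.
Law of sines: |AB| = |BC|·sin C/sin A ≈ 30.83.
Area = ½·|BC|·|CA|·sin C ≈ 321.82.
Semiperimeter s = (33.76+61.042+30.83)/2 = 62.816.
Inradius = area/s = 321.82/62.816 ≈ 5.1233.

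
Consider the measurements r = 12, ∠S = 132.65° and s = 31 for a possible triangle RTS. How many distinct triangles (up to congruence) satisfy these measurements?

1

r·sin S = 12·sin(132.65°) ≈ 8.826.
Since ∠S is not acute, a triangle exists only if s > r; here s > r, so there is exactly one triangle.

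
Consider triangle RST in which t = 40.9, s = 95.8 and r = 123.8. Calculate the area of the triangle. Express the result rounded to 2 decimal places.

Semiperimeter p = (123.8 + 95.8 + 40.9)/2 = 130.25.
Heron's formula: area = √(130.25·6.45·34.45·89.35) ≈ 1608.1.

area ≈ 1608.09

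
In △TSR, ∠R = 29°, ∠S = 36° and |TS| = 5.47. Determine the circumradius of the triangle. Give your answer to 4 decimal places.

5.6414

The third angle is ∠T = 180° − ∠S − ∠R = 115.00°.
Law of sines: |SR| = |TS|·sin T/sin R ≈ 10.226.
Law of sines: |RT| = |TS|·sin S/sin R ≈ 6.6319.
Circumradius = |TS|/(2 sin R) ≈ 5.6414.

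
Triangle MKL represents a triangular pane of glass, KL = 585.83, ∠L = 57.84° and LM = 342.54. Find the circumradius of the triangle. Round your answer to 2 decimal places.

By the law of cosines, MK² = KL² + LM² − 2·KL·LM·cos L = 2.469e+05, so MK ≈ 496.89.
Area = ½·KL·LM·sin L ≈ 84940.
Circumradius = MK/(2 sin L) ≈ 293.48.

293.48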